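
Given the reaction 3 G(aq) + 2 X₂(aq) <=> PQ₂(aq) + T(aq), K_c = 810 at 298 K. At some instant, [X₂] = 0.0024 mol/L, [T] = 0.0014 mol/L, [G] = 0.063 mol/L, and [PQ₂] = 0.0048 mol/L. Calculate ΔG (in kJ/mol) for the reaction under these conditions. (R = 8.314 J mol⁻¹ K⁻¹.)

Q_c = [PQ₂]·[T] / ([G]³·[X₂]²) = (0.0048)·(0.0014) / ((0.063)³·(0.0024)²) = 4670
ΔG = RT ln(Q_c/K_c) = (8.314 J mol⁻¹ K⁻¹)(298 K) × ln(4670/810)
   = (2.478 kJ/mol)(1.752) = 4.34 kJ/mol
ΔG > 0, so the forward reaction is non-spontaneous (proceeds in reverse).

ΔG = 4.34 kJ/mol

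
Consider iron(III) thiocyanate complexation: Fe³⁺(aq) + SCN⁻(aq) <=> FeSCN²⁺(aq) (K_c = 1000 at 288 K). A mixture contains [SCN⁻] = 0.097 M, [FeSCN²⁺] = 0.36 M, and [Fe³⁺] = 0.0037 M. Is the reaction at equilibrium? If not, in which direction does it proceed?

neither direction; the system is at equilibrium

Q_c = [FeSCN²⁺] / ([Fe³⁺]·[SCN⁻]) = (0.36) / ((0.0037)·(0.097)) = 1000
Q_c = 1000 = K_c, so the system is already at equilibrium.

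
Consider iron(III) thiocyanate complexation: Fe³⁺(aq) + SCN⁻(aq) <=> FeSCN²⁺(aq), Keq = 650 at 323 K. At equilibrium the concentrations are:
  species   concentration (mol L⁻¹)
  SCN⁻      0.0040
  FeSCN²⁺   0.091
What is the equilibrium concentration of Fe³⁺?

[Fe³⁺] = 0.035 mol L⁻¹

At equilibrium, Keq = [FeSCN²⁺] / ([Fe³⁺]·[SCN⁻]) = 650.
(0.091) / (([Fe³⁺])·(0.0040)) = 650
[Fe³⁺] = 0.0350 = 0.035 mol L⁻¹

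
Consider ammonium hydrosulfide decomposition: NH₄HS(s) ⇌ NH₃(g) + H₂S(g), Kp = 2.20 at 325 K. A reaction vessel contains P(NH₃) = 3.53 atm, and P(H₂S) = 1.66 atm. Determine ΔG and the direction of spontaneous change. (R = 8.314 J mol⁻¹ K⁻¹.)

ΔG = 2.65 kJ/mol; the forward reaction is non-spontaneous

(NH₄HS is a pure solid — omitted from Qp.)
Qp = P(NH₃)·P(H₂S) = (3.53)·(1.66) = 5.86
ΔG = RT ln(Qp/Kp) = (8.314 J mol⁻¹ K⁻¹)(325 K) × ln(5.86/2.20)
   = (2.702 kJ/mol)(0.9797) = 2.65 kJ/mol
ΔG > 0, so the forward reaction is non-spontaneous (proceeds in reverse).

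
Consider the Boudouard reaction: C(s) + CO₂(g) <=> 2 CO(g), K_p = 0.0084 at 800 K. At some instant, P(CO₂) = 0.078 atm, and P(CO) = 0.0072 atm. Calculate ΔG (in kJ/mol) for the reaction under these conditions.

ΔG = -16.9 kJ/mol

(C is a pure solid — omitted from Q_p.)
Q_p = P(CO)² / P(CO₂) = (0.0072)² / (0.078) = 6.65e-4
ΔG = RT ln(Q_p/K_p) = (8.314 J mol⁻¹ K⁻¹)(800 K) × ln(6.65e-4/0.0084)
   = (6.651 kJ/mol)(-2.536) = -16.9 kJ/mol
ΔG < 0, so the forward reaction is spontaneous (proceeds forward).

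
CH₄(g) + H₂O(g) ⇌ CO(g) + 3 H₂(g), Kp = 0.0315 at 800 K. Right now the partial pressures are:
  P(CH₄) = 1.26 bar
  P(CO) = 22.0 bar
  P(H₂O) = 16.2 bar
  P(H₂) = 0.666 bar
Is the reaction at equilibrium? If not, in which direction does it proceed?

Qp = P(CO)·P(H₂)³ / (P(CH₄)·P(H₂O)) = (22.0)·(0.666)³ / ((1.26)·(16.2)) = 0.318
Qp = 0.318 > Kp = 0.0315, so the reverse reaction proceeds.

toward reactants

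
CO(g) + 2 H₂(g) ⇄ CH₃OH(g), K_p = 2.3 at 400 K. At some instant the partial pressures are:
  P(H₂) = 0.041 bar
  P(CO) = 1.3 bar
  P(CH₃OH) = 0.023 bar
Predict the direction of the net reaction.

Q_p = P(CH₃OH) / (P(CO)·P(H₂)²) = (0.023) / ((1.3)·(0.041)²) = 11
Q_p = 11 > K_p = 2.3, so the reverse reaction proceeds.

reverse (toward reactants)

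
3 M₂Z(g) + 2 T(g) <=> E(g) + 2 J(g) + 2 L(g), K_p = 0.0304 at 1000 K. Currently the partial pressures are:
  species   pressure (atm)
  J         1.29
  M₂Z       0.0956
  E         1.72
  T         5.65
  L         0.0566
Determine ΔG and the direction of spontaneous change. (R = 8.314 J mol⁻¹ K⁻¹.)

ΔG = 19.8 kJ/mol; the forward reaction is non-spontaneous

Q_p = P(E)·P(J)²·P(L)² / (P(M₂Z)³·P(T)²) = (1.72)·(1.29)²·(0.0566)² / ((0.0956)³·(5.65)²) = 0.329
ΔG = RT ln(Q_p/K_p) = (8.314 J mol⁻¹ K⁻¹)(1000 K) × ln(0.329/0.0304)
   = (8.314 kJ/mol)(2.382) = 19.8 kJ/mol
ΔG > 0, so the forward reaction is non-spontaneous (proceeds in reverse).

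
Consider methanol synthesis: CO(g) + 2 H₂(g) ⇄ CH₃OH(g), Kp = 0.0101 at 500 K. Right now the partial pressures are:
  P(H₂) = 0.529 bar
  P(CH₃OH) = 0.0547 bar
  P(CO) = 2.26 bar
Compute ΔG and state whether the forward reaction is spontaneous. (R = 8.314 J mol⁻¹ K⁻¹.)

ΔG = 8.93 kJ/mol; the forward reaction is non-spontaneous

Qp = P(CH₃OH) / (P(CO)·P(H₂)²) = (0.0547) / ((2.26)·(0.529)²) = 0.0865
ΔG = RT ln(Qp/Kp) = (8.314 J mol⁻¹ K⁻¹)(500 K) × ln(0.0865/0.0101)
   = (4.157 kJ/mol)(2.148) = 8.93 kJ/mol
ΔG > 0, so the forward reaction is non-spontaneous (proceeds in reverse).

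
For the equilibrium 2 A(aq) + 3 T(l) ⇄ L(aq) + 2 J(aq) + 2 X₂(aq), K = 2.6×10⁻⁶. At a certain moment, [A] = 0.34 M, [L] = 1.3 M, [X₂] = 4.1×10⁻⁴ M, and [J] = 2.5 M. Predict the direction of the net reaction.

toward reactants

(T is a pure liquid — omitted from Q.)
Q = [L]·[J]²·[X₂]² / [A]² = (1.3)·(2.5)²·(4.1×10⁻⁴)² / (0.34)² = 1.2×10⁻⁵
Q = 1.2×10⁻⁵ > K = 2.6×10⁻⁶, so the reverse reaction proceeds.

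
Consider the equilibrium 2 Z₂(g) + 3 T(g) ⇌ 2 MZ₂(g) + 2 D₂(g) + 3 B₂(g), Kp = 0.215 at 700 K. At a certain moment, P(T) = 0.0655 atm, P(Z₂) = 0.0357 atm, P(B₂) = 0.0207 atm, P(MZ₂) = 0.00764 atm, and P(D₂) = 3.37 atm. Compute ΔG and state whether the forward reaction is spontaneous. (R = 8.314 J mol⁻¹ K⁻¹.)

ΔG = -15.0 kJ/mol; the forward reaction is spontaneous

Qp = P(MZ₂)²·P(D₂)²·P(B₂)³ / (P(Z₂)²·P(T)³) = (0.00764)²·(3.37)²·(0.0207)³ / ((0.0357)²·(0.0655)³) = 0.0164
ΔG = RT ln(Qp/Kp) = (8.314 J mol⁻¹ K⁻¹)(700 K) × ln(0.0164/0.215)
   = (5.820 kJ/mol)(-2.573) = -15.0 kJ/mol
ΔG < 0, so the forward reaction is spontaneous (proceeds forward).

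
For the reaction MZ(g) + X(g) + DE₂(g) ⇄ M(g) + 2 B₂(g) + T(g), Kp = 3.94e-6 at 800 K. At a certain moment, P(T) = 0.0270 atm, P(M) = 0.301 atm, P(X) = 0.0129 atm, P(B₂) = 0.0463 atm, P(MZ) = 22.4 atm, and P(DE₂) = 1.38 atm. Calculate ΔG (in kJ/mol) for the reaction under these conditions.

ΔG = 16.0 kJ/mol

Qp = P(M)·P(B₂)²·P(T) / (P(MZ)·P(X)·P(DE₂)) = (0.301)·(0.0463)²·(0.0270) / ((22.4)·(0.0129)·(1.38)) = 4.37e-5
ΔG = RT ln(Qp/Kp) = (8.314 J mol⁻¹ K⁻¹)(800 K) × ln(4.37e-5/3.94e-6)
   = (6.651 kJ/mol)(2.406) = 16.0 kJ/mol
ΔG > 0, so the forward reaction is non-spontaneous (proceeds in reverse).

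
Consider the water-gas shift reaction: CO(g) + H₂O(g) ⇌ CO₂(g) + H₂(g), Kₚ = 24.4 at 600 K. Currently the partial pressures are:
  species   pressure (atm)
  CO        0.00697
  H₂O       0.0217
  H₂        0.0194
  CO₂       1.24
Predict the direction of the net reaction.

in the reverse direction

Qₚ = P(CO₂)·P(H₂) / (P(CO)·P(H₂O)) = (1.24)·(0.0194) / ((0.00697)·(0.0217)) = 159
Qₚ = 159 > Kₚ = 24.4, so the reverse reaction proceeds.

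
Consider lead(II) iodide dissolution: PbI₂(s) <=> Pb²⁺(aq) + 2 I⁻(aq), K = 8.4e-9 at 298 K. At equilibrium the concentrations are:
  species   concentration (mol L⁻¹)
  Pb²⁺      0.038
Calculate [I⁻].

[I⁻] = 4.7e-4 mol L⁻¹

(PbI₂ is a pure solid — omitted from K.)
At equilibrium, K = [Pb²⁺]·[I⁻]² = 8.4e-9.
(0.038)·([I⁻])² = 8.4e-9
[I⁻]² = 2.21e-7 ⇒ [I⁻] = 4.7e-4 mol L⁻¹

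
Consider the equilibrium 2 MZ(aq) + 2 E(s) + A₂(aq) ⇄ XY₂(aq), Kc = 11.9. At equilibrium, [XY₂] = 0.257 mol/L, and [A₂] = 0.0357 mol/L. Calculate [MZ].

(E is a pure solid — omitted from Kc.)
At equilibrium, Kc = [XY₂] / ([MZ]²·[A₂]) = 11.9.
(0.257) / (([MZ])²·(0.0357)) = 11.9
[MZ]² = 0.605 ⇒ [MZ] = 0.778 mol/L

[MZ] = 0.778 mol/L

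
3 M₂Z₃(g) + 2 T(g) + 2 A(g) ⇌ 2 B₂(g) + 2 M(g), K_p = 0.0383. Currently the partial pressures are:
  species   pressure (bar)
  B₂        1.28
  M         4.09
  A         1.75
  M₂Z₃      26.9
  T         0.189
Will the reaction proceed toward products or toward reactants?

toward products

Q_p = P(B₂)²·P(M)² / (P(M₂Z₃)³·P(T)²·P(A)²) = (1.28)²·(4.09)² / ((26.9)³·(0.189)²·(1.75)²) = 0.0129
Q_p = 0.0129 < K_p = 0.0383, so the forward reaction proceeds.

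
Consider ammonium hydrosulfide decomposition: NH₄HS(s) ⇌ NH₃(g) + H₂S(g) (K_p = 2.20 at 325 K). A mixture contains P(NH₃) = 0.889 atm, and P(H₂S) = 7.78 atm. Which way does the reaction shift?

to the left

(NH₄HS is a pure solid — omitted from Q_p.)
Q_p = P(NH₃)·P(H₂S) = (0.889)·(7.78) = 6.92
Q_p = 6.92 > K_p = 2.20, so the reverse reaction proceeds.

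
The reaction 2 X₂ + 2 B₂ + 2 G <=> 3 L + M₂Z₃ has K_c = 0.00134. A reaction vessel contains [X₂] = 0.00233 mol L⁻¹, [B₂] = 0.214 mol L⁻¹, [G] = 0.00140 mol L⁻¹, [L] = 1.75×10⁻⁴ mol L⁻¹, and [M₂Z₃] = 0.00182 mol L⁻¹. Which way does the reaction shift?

Q_c = [L]³·[M₂Z₃] / ([X₂]²·[B₂]²·[G]²) = (1.75×10⁻⁴)³·(0.00182) / ((0.00233)²·(0.214)²·(0.00140)²) = 0.0200
Q_c = 0.0200 > K_c = 0.00134, so the reverse reaction proceeds.

in the reverse direction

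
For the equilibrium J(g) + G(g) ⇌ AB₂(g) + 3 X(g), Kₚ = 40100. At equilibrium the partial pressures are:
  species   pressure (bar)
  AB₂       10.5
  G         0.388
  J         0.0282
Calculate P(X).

P(X) = 3.47 bar

At equilibrium, Kₚ = P(AB₂)·P(X)³ / (P(J)·P(G)) = 40100.
(10.5)·(P(X))³ / ((0.0282)·(0.388)) = 40100
P(X)³ = 41.8 ⇒ P(X) = 3.47 bar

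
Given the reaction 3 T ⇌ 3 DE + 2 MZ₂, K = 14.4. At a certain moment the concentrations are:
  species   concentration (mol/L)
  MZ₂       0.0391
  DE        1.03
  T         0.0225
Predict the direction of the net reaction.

Q = [DE]³·[MZ₂]² / [T]³ = (1.03)³·(0.0391)² / (0.0225)³ = 147
Q = 147 > K = 14.4, so the reverse reaction proceeds.

toward reactants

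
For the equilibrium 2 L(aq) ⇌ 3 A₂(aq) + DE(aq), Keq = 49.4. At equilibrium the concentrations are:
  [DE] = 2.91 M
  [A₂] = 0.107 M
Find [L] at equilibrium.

At equilibrium, Keq = [A₂]³·[DE] / [L]² = 49.4.
(0.107)³·(2.91) / ([L])² = 49.4
[L]² = 7.22e-5 ⇒ [L] = 0.00849 M

[L] = 0.00849 M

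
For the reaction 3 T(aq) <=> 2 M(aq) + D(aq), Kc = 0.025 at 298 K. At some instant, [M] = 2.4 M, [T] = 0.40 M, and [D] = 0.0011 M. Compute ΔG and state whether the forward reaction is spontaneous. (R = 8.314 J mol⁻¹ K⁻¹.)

Qc = [M]²·[D] / [T]³ = (2.4)²·(0.0011) / (0.40)³ = 0.0990
ΔG = RT ln(Qc/Kc) = (8.314 J mol⁻¹ K⁻¹)(298 K) × ln(0.0990/0.025)
   = (2.478 kJ/mol)(1.376) = 3.41 kJ/mol
ΔG > 0, so the forward reaction is non-spontaneous (proceeds in reverse).

ΔG = 3.41 kJ/mol; the forward reaction is non-spontaneous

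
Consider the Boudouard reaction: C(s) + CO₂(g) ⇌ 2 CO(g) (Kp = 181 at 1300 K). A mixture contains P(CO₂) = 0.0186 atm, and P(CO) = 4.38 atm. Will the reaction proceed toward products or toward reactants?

(C is a pure solid — omitted from Qp.)
Qp = P(CO)² / P(CO₂) = (4.38)² / (0.0186) = 1030
Qp = 1030 > Kp = 181, so the reverse reaction proceeds.

to the left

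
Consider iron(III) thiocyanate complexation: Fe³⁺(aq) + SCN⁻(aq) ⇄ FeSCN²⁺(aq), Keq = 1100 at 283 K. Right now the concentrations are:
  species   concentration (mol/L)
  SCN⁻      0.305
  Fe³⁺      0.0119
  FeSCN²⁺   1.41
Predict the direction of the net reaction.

Q = [FeSCN²⁺] / ([Fe³⁺]·[SCN⁻]) = (1.41) / ((0.0119)·(0.305)) = 388
Q = 388 < Keq = 1100, so the forward reaction proceeds.

forward (toward products)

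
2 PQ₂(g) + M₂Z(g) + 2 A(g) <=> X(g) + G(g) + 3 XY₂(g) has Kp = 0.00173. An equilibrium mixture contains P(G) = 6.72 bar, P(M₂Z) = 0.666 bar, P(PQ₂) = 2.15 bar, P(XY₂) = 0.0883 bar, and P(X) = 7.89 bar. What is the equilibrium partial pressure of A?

P(A) = 2.62 bar

At equilibrium, Kp = P(X)·P(G)·P(XY₂)³ / (P(PQ₂)²·P(M₂Z)·P(A)²) = 0.00173.
(7.89)·(6.72)·(0.0883)³ / ((2.15)²·(0.666)·(P(A))²) = 0.00173
P(A)² = 6.85 ⇒ P(A) = 2.62 bar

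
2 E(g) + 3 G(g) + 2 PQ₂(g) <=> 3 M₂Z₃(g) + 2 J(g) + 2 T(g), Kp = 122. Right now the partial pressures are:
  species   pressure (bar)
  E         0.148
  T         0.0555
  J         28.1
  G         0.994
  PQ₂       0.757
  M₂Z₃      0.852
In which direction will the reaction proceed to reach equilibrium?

neither direction; the system is at equilibrium

Qp = P(M₂Z₃)³·P(J)²·P(T)² / (P(E)²·P(G)³·P(PQ₂)²) = (0.852)³·(28.1)²·(0.0555)² / ((0.148)²·(0.994)³·(0.757)²) = 122
Qp = 122 = Kp, so the system is already at equilibrium.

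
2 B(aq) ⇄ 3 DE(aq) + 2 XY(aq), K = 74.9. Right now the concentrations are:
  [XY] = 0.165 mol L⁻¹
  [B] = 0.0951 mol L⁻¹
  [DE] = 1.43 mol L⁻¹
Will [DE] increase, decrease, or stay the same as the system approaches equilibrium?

increase

Q = [DE]³·[XY]² / [B]² = (1.43)³·(0.165)² / (0.0951)² = 8.80
Q = 8.80 < K = 74.9: net forward reaction.
DE is a product, so it increases.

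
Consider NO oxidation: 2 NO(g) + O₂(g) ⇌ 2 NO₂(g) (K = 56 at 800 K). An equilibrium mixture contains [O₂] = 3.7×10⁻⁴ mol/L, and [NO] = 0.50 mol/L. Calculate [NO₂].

At equilibrium, K = [NO₂]² / ([NO]²·[O₂]) = 56.
([NO₂])² / ((0.50)²·(3.7×10⁻⁴)) = 56
[NO₂]² = 0.00518 ⇒ [NO₂] = 0.072 mol/L

[NO₂] = 0.072 mol/L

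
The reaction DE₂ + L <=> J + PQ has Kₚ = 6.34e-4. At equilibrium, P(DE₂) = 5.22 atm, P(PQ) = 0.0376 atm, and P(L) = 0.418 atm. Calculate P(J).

At equilibrium, Kₚ = P(J)·P(PQ) / (P(DE₂)·P(L)) = 6.34e-4.
(P(J))·(0.0376) / ((5.22)·(0.418)) = 6.34e-4
P(J) = 0.0368 atm

P(J) = 0.0368 atm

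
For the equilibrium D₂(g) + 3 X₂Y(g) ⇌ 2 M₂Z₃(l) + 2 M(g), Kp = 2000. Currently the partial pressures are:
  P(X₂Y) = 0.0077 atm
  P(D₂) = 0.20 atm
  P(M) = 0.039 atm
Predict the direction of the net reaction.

to the left

(M₂Z₃ is a pure liquid — omitted from Qp.)
Qp = P(M)² / (P(D₂)·P(X₂Y)³) = (0.039)² / ((0.20)·(0.0077)³) = 17000
Qp = 17000 > Kp = 2000, so the reverse reaction proceeds.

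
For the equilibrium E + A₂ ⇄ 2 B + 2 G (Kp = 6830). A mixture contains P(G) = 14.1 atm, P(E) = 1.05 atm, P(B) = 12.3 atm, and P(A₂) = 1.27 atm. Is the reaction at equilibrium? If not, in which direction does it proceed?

toward reactants

Qp = P(B)²·P(G)² / (P(E)·P(A₂)) = (12.3)²·(14.1)² / ((1.05)·(1.27)) = 22600
Qp = 22600 > Kp = 6830, so the reverse reaction proceeds.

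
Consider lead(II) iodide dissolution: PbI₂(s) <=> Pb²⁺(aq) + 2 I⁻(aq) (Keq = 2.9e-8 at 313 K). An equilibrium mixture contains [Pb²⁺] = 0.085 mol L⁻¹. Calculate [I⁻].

(PbI₂ is a pure solid — omitted from Keq.)
At equilibrium, Keq = [Pb²⁺]·[I⁻]² = 2.9e-8.
(0.085)·([I⁻])² = 2.9e-8
[I⁻]² = 3.41e-7 ⇒ [I⁻] = 5.8e-4 mol L⁻¹

[I⁻] = 5.8e-4 mol L⁻¹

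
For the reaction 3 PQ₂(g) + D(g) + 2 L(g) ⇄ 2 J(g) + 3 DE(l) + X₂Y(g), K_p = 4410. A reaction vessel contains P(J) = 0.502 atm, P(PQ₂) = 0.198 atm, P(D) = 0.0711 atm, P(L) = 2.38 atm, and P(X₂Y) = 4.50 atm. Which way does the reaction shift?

in the forward direction

(DE is a pure liquid — omitted from Q_p.)
Q_p = P(J)²·P(X₂Y) / (P(PQ₂)³·P(D)·P(L)²) = (0.502)²·(4.50) / ((0.198)³·(0.0711)·(2.38)²) = 363
Q_p = 363 < K_p = 4410, so the forward reaction proceeds.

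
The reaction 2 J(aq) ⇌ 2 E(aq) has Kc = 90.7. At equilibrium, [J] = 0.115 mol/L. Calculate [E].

At equilibrium, Kc = [E]² / [J]² = 90.7.
([E])² / (0.115)² = 90.7
[E]² = 1.20 ⇒ [E] = 1.10 mol/L

[E] = 1.10 mol/L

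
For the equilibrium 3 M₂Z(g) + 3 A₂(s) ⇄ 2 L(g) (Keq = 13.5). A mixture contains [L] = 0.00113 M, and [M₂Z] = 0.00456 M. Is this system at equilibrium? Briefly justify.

(A₂ is a pure solid — omitted from Q.)
Q = [L]² / [M₂Z]³ = (0.00113)² / (0.00456)³ = 13.5
Q = 13.5 = Keq; the system is at equilibrium.

yes, at equilibrium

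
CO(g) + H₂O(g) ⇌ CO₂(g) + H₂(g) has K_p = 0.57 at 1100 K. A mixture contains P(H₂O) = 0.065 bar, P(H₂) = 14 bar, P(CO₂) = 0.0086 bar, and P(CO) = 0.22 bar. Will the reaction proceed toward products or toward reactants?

in the reverse direction

Q_p = P(CO₂)·P(H₂) / (P(CO)·P(H₂O)) = (0.0086)·(14) / ((0.22)·(0.065)) = 8.4
Q_p = 8.4 > K_p = 0.57, so the reverse reaction proceeds.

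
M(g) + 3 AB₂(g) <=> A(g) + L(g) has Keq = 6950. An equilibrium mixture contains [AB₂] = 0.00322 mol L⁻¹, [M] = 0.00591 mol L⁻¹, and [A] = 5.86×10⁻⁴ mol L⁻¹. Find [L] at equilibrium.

At equilibrium, Keq = [A]·[L] / ([M]·[AB₂]³) = 6950.
(5.86×10⁻⁴)·([L]) / ((0.00591)·(0.00322)³) = 6950
[L] = 0.00234 mol L⁻¹

[L] = 0.00234 mol L⁻¹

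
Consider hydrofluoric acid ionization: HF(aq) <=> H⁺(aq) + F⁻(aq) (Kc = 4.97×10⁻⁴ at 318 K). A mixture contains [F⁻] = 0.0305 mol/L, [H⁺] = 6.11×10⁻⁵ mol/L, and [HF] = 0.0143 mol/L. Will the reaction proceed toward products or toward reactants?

to the right

Qc = [H⁺]·[F⁻] / [HF] = (6.11×10⁻⁵)·(0.0305) / (0.0143) = 1.30×10⁻⁴
Qc = 1.30×10⁻⁴ < Kc = 4.97×10⁻⁴, so the forward reaction proceeds.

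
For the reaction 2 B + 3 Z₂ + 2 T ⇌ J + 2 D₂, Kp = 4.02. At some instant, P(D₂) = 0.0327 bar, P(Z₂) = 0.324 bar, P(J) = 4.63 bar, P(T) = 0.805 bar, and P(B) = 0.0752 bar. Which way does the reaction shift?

Qp = P(J)·P(D₂)² / (P(B)²·P(Z₂)³·P(T)²) = (4.63)·(0.0327)² / ((0.0752)²·(0.324)³·(0.805)²) = 39.7
Qp = 39.7 > Kp = 4.02, so the reverse reaction proceeds.

toward reactants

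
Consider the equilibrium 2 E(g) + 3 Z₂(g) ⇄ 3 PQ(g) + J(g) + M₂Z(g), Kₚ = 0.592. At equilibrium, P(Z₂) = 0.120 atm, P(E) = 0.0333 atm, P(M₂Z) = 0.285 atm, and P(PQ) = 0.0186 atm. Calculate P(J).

P(J) = 0.619 atm

At equilibrium, Kₚ = P(PQ)³·P(J)·P(M₂Z) / (P(E)²·P(Z₂)³) = 0.592.
(0.0186)³·(P(J))·(0.285) / ((0.0333)²·(0.120)³) = 0.592
P(J) = 0.619 atm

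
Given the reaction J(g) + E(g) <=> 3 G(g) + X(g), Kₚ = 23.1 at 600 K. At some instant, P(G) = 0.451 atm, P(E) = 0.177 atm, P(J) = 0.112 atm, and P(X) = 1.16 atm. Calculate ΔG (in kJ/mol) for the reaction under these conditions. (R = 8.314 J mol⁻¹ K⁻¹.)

ΔG = -7.28 kJ/mol

Qₚ = P(G)³·P(X) / (P(J)·P(E)) = (0.451)³·(1.16) / ((0.112)·(0.177)) = 5.37
ΔG = RT ln(Qₚ/Kₚ) = (8.314 J mol⁻¹ K⁻¹)(600 K) × ln(5.37/23.1)
   = (4.988 kJ/mol)(-1.459) = -7.28 kJ/mol
ΔG < 0, so the forward reaction is spontaneous (proceeds forward).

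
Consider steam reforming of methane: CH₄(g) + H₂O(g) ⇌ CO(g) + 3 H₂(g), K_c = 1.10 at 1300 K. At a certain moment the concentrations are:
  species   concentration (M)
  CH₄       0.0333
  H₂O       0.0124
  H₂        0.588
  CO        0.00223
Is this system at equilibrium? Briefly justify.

Q_c = [CO]·[H₂]³ / ([CH₄]·[H₂O]) = (0.00223)·(0.588)³ / ((0.0333)·(0.0124)) = 1.10
Q_c = 1.10 = K_c; the system is at equilibrium.

yes, at equilibrium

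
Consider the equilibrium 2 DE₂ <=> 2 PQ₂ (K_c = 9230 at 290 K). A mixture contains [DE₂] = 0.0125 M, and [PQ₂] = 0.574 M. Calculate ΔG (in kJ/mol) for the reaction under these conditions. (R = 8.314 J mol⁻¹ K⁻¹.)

Q_c = [PQ₂]² / [DE₂]² = (0.574)² / (0.0125)² = 2110
ΔG = RT ln(Q_c/K_c) = (8.314 J mol⁻¹ K⁻¹)(290 K) × ln(2110/9230)
   = (2.411 kJ/mol)(-1.476) = -3.56 kJ/mol
ΔG < 0, so the forward reaction is spontaneous (proceeds forward).

ΔG = -3.56 kJ/mol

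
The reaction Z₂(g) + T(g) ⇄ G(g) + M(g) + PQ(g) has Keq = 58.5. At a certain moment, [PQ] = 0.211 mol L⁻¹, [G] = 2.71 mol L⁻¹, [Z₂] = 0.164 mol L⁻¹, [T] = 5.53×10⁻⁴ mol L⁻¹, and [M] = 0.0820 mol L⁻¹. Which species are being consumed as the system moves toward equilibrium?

G, M, PQ (products)

Q = [G]·[M]·[PQ] / ([Z₂]·[T]) = (2.71)·(0.0820)·(0.211) / ((0.164)·(5.53×10⁻⁴)) = 517
Q = 517 > Keq = 58.5: net reverse reaction.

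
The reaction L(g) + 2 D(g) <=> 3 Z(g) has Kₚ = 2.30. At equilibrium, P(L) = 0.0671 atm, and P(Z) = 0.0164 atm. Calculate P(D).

P(D) = 0.00535 atm

At equilibrium, Kₚ = P(Z)³ / (P(L)·P(D)²) = 2.30.
(0.0164)³ / ((0.0671)·(P(D))²) = 2.30
P(D)² = 2.86×10⁻⁵ ⇒ P(D) = 0.00535 atm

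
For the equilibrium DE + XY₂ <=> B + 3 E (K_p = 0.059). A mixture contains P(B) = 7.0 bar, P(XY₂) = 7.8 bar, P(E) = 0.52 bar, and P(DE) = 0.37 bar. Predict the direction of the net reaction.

Q_p = P(B)·P(E)³ / (P(DE)·P(XY₂)) = (7.0)·(0.52)³ / ((0.37)·(7.8)) = 0.34
Q_p = 0.34 > K_p = 0.059, so the reverse reaction proceeds.

to the left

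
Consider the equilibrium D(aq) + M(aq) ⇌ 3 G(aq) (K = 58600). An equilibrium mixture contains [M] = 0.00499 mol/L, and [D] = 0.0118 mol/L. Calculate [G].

At equilibrium, K = [G]³ / ([D]·[M]) = 58600.
([G])³ / ((0.0118)·(0.00499)) = 58600
[G]³ = 3.45 ⇒ [G] = 1.51 mol/L

[G] = 1.51 mol/L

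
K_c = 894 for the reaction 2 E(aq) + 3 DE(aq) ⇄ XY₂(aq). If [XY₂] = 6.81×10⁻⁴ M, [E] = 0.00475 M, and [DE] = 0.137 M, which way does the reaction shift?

reverse (toward reactants)

Q_c = [XY₂] / ([E]²·[DE]³) = (6.81×10⁻⁴) / ((0.00475)²·(0.137)³) = 11700
Q_c = 11700 > K_c = 894, so the reverse reaction proceeds.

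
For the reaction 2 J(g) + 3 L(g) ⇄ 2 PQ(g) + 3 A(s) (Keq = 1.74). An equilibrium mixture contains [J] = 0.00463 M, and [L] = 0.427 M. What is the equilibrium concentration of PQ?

[PQ] = 0.00170 M

(A is a pure solid — omitted from Keq.)
At equilibrium, Keq = [PQ]² / ([J]²·[L]³) = 1.74.
([PQ])² / ((0.00463)²·(0.427)³) = 1.74
[PQ]² = 2.90×10⁻⁶ ⇒ [PQ] = 0.00170 M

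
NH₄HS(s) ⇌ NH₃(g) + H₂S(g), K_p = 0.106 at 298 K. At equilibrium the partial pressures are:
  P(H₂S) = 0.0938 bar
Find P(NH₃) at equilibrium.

(NH₄HS is a pure solid — omitted from K_p.)
At equilibrium, K_p = P(NH₃)·P(H₂S) = 0.106.
(P(NH₃))·(0.0938) = 0.106
P(NH₃) = 1.13 bar

P(NH₃) = 1.13 bar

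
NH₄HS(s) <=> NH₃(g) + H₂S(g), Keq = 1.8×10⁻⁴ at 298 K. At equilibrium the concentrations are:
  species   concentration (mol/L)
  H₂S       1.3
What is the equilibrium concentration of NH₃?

(NH₄HS is a pure solid — omitted from Keq.)
At equilibrium, Keq = [NH₃]·[H₂S] = 1.8×10⁻⁴.
([NH₃])·(1.3) = 1.8×10⁻⁴
[NH₃] = 1.38×10⁻⁴ = 1.4×10⁻⁴ mol/L

[NH₃] = 1.4×10⁻⁴ mol/L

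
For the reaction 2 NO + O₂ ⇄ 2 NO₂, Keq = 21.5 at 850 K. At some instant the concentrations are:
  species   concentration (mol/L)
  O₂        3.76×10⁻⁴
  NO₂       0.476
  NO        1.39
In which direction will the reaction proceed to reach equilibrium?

in the reverse direction

Q = [NO₂]² / ([NO]²·[O₂]) = (0.476)² / ((1.39)²·(3.76×10⁻⁴)) = 312
Q = 312 > Keq = 21.5, so the reverse reaction proceeds.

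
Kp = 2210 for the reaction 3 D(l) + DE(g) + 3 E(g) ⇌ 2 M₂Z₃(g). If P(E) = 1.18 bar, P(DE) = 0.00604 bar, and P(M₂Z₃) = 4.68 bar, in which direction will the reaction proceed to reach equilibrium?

(D is a pure liquid — omitted from Qp.)
Qp = P(M₂Z₃)² / (P(DE)·P(E)³) = (4.68)² / ((0.00604)·(1.18)³) = 2210
Qp = 2210 = Kp, so the system is already at equilibrium.

at equilibrium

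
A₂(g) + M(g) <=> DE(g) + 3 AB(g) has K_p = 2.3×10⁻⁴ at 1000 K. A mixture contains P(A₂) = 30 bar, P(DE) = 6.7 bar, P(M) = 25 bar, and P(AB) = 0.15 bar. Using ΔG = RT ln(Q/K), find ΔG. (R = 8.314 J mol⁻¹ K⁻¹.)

Q_p = P(DE)·P(AB)³ / (P(A₂)·P(M)) = (6.7)·(0.15)³ / ((30)·(25)) = 3.02×10⁻⁵
ΔG = RT ln(Q_p/K_p) = (8.314 J mol⁻¹ K⁻¹)(1000 K) × ln(3.02×10⁻⁵/2.3×10⁻⁴)
   = (8.314 kJ/mol)(-2.030) = -16.9 kJ/mol
ΔG < 0, so the forward reaction is spontaneous (proceeds forward).

ΔG = -16.9 kJ/mol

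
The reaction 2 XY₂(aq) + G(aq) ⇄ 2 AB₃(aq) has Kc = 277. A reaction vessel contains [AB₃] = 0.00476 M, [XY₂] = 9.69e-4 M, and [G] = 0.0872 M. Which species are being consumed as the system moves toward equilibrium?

Qc = [AB₃]² / ([XY₂]²·[G]) = (0.00476)² / ((9.69e-4)²·(0.0872)) = 277
Qc = 277 = Kc; the system is at equilibrium.

none (at equilibrium)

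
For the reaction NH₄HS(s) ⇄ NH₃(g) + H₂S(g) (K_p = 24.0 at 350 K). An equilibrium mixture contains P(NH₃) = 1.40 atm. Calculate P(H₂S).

P(H₂S) = 17.1 atm

(NH₄HS is a pure solid — omitted from K_p.)
At equilibrium, K_p = P(NH₃)·P(H₂S) = 24.0.
(1.40)·(P(H₂S)) = 24.0
P(H₂S) = 17.1 atm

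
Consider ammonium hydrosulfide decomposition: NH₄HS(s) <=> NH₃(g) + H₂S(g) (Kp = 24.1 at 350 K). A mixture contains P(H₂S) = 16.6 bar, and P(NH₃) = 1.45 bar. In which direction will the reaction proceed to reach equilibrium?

no net change (already at equilibrium)

(NH₄HS is a pure solid — omitted from Qp.)
Qp = P(NH₃)·P(H₂S) = (1.45)·(16.6) = 24.1
Qp = 24.1 = Kp, so the system is already at equilibrium.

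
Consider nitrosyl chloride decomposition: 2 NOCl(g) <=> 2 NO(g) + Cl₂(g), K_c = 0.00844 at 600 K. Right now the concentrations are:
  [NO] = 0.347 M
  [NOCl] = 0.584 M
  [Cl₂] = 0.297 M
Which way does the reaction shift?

Q_c = [NO]²·[Cl₂] / [NOCl]² = (0.347)²·(0.297) / (0.584)² = 0.105
Q_c = 0.105 > K_c = 0.00844, so the reverse reaction proceeds.

reverse (toward reactants)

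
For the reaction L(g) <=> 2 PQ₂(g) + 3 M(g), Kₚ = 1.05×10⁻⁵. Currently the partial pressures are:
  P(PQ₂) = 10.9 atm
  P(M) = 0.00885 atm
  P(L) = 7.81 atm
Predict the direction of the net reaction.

neither direction; the system is at equilibrium

Qₚ = P(PQ₂)²·P(M)³ / P(L) = (10.9)²·(0.00885)³ / (7.81) = 1.05×10⁻⁵
Qₚ = 1.05×10⁻⁵ = Kₚ, so the system is already at equilibrium.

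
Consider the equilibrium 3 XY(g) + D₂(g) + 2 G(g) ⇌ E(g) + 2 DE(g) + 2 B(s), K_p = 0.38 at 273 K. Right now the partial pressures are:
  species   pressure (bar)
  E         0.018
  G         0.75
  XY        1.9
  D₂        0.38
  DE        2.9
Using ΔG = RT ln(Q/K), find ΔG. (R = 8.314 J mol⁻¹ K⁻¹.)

ΔG = -2.96 kJ/mol

(B is a pure solid — omitted from Q_p.)
Q_p = P(E)·P(DE)² / (P(XY)³·P(D₂)·P(G)²) = (0.018)·(2.9)² / ((1.9)³·(0.38)·(0.75)²) = 0.103
ΔG = RT ln(Q_p/K_p) = (8.314 J mol⁻¹ K⁻¹)(273 K) × ln(0.103/0.38)
   = (2.270 kJ/mol)(-1.305) = -2.96 kJ/mol
ΔG < 0, so the forward reaction is spontaneous (proceeds forward).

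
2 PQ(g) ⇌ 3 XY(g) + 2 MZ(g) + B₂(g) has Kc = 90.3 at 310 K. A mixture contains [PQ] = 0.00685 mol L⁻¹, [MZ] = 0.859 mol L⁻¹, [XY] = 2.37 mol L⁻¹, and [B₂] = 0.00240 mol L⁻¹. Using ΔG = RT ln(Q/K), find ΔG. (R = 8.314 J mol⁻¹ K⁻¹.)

Qc = [XY]³·[MZ]²·[B₂] / [PQ]² = (2.37)³·(0.859)²·(0.00240) / (0.00685)² = 502
ΔG = RT ln(Qc/Kc) = (8.314 J mol⁻¹ K⁻¹)(310 K) × ln(502/90.3)
   = (2.577 kJ/mol)(1.715) = 4.42 kJ/mol
ΔG > 0, so the forward reaction is non-spontaneous (proceeds in reverse).

ΔG = 4.42 kJ/mol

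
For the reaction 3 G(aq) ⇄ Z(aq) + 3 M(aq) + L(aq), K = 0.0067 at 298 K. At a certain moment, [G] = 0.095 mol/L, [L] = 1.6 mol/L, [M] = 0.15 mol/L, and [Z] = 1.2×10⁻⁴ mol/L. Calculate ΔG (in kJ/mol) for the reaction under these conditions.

ΔG = -5.41 kJ/mol

Q = [Z]·[M]³·[L] / [G]³ = (1.2×10⁻⁴)·(0.15)³·(1.6) / (0.095)³ = 7.56×10⁻⁴
ΔG = RT ln(Q/K) = (8.314 J mol⁻¹ K⁻¹)(298 K) × ln(7.56×10⁻⁴/0.0067)
   = (2.478 kJ/mol)(-2.182) = -5.41 kJ/mol
ΔG < 0, so the forward reaction is spontaneous (proceeds forward).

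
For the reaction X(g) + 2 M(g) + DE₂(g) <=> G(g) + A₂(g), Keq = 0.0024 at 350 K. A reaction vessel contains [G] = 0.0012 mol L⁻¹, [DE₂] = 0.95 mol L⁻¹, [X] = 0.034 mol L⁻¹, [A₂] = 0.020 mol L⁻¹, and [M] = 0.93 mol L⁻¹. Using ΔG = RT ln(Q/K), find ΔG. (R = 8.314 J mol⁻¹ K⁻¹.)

Q = [G]·[A₂] / ([X]·[M]²·[DE₂]) = (0.0012)·(0.020) / ((0.034)·(0.93)²·(0.95)) = 8.59×10⁻⁴
ΔG = RT ln(Q/Keq) = (8.314 J mol⁻¹ K⁻¹)(350 K) × ln(8.59×10⁻⁴/0.0024)
   = (2.910 kJ/mol)(-1.027) = -2.99 kJ/mol
ΔG < 0, so the forward reaction is spontaneous (proceeds forward).

ΔG = -2.99 kJ/mol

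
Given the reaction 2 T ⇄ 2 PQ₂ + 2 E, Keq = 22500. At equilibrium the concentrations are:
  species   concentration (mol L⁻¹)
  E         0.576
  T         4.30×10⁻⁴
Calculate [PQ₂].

[PQ₂] = 0.112 mol L⁻¹

At equilibrium, Keq = [PQ₂]²·[E]² / [T]² = 22500.
([PQ₂])²·(0.576)² / (4.30×10⁻⁴)² = 22500
[PQ₂]² = 0.0125 ⇒ [PQ₂] = 0.112 mol L⁻¹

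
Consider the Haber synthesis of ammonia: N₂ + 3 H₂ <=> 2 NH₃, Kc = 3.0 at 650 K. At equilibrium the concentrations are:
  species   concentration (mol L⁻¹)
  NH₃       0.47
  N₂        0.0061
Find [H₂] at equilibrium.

[H₂] = 2.3 mol L⁻¹

At equilibrium, Kc = [NH₃]² / ([N₂]·[H₂]³) = 3.0.
(0.47)² / ((0.0061)·([H₂])³) = 3.0
[H₂]³ = 12.1 ⇒ [H₂] = 2.3 mol L⁻¹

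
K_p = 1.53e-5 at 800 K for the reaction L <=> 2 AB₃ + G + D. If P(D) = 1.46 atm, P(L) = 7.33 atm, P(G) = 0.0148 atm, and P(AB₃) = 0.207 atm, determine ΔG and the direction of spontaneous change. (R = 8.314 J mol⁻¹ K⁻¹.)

Q_p = P(AB₃)²·P(G)·P(D) / P(L) = (0.207)²·(0.0148)·(1.46) / (7.33) = 1.26e-4
ΔG = RT ln(Q_p/K_p) = (8.314 J mol⁻¹ K⁻¹)(800 K) × ln(1.26e-4/1.53e-5)
   = (6.651 kJ/mol)(2.108) = 14.0 kJ/mol
ΔG > 0, so the forward reaction is non-spontaneous (proceeds in reverse).

ΔG = 14.0 kJ/mol; the forward reaction is non-spontaneous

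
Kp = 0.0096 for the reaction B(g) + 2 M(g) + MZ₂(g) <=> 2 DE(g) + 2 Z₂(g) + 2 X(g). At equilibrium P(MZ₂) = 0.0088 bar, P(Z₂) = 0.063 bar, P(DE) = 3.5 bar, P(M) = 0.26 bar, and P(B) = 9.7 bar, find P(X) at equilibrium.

At equilibrium, Kp = P(DE)²·P(Z₂)²·P(X)² / (P(B)·P(M)²·P(MZ₂)) = 0.0096.
(3.5)²·(0.063)²·(P(X))² / ((9.7)·(0.26)²·(0.0088)) = 0.0096
P(X)² = 0.00114 ⇒ P(X) = 0.034 bar

P(X) = 0.034 bar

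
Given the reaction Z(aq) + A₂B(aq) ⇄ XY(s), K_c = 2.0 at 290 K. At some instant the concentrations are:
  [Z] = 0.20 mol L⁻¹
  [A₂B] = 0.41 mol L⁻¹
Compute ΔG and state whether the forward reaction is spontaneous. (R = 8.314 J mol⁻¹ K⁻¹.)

(XY is a pure solid — omitted from Q_c.)
Q_c = 1 / ([Z]·[A₂B]) = 1 / ((0.20)·(0.41)) = 12.2
ΔG = RT ln(Q_c/K_c) = (8.314 J mol⁻¹ K⁻¹)(290 K) × ln(12.2/2.0)
   = (2.411 kJ/mol)(1.808) = 4.36 kJ/mol
ΔG > 0, so the forward reaction is non-spontaneous (proceeds in reverse).

ΔG = 4.36 kJ/mol; the forward reaction is non-spontaneous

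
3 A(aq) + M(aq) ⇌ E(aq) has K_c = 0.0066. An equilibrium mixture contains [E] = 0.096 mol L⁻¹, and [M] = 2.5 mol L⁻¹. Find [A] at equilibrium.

At equilibrium, K_c = [E] / ([A]³·[M]) = 0.0066.
(0.096) / (([A])³·(2.5)) = 0.0066
[A]³ = 5.82 ⇒ [A] = 1.8 mol L⁻¹

[A] = 1.8 mol L⁻¹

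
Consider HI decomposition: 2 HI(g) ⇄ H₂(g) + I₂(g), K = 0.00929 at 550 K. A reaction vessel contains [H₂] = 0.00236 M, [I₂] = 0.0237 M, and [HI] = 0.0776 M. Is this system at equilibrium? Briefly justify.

yes, at equilibrium

Q = [H₂]·[I₂] / [HI]² = (0.00236)·(0.0237) / (0.0776)² = 0.00929
Q = 0.00929 = K; the system is at equilibrium.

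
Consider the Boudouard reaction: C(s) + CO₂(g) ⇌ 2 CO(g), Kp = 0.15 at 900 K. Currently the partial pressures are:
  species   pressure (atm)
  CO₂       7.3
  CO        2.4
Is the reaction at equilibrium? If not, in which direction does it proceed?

(C is a pure solid — omitted from Qp.)
Qp = P(CO)² / P(CO₂) = (2.4)² / (7.3) = 0.79
Qp = 0.79 > Kp = 0.15, so the reverse reaction proceeds.

toward reactants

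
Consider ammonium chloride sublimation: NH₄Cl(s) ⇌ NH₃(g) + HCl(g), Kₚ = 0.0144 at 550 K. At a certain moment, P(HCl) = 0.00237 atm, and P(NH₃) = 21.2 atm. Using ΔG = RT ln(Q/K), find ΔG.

(NH₄Cl is a pure solid — omitted from Qₚ.)
Qₚ = P(NH₃)·P(HCl) = (21.2)·(0.00237) = 0.0502
ΔG = RT ln(Qₚ/Kₚ) = (8.314 J mol⁻¹ K⁻¹)(550 K) × ln(0.0502/0.0144)
   = (4.573 kJ/mol)(1.249) = 5.71 kJ/mol
ΔG > 0, so the forward reaction is non-spontaneous (proceeds in reverse).

ΔG = 5.71 kJ/mol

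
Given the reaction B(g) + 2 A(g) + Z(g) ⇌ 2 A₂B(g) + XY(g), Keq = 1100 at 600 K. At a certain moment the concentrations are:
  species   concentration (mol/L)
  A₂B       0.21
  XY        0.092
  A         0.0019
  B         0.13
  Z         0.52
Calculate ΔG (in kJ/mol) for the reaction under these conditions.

Q = [A₂B]²·[XY] / ([B]·[A]²·[Z]) = (0.21)²·(0.092) / ((0.13)·(0.0019)²·(0.52)) = 16600
ΔG = RT ln(Q/Keq) = (8.314 J mol⁻¹ K⁻¹)(600 K) × ln(16600/1100)
   = (4.988 kJ/mol)(2.714) = 13.5 kJ/mol
ΔG > 0, so the forward reaction is non-spontaneous (proceeds in reverse).

ΔG = 13.5 kJ/mol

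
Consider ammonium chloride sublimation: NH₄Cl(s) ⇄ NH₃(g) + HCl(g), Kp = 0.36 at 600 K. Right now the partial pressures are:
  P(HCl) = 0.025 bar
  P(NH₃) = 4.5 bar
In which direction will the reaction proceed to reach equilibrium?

(NH₄Cl is a pure solid — omitted from Qp.)
Qp = P(NH₃)·P(HCl) = (4.5)·(0.025) = 0.11
Qp = 0.11 < Kp = 0.36, so the forward reaction proceeds.

in the forward direction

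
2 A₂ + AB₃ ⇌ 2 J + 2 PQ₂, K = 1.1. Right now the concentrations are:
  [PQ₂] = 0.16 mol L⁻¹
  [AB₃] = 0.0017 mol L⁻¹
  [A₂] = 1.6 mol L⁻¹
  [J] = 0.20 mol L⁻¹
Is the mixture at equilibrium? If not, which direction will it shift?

no; Q < K, reaction proceeds forward

Q = [J]²·[PQ₂]² / ([A₂]²·[AB₃]) = (0.20)²·(0.16)² / ((1.6)²·(0.0017)) = 0.24
Q = 0.24 < K = 1.1: net forward reaction.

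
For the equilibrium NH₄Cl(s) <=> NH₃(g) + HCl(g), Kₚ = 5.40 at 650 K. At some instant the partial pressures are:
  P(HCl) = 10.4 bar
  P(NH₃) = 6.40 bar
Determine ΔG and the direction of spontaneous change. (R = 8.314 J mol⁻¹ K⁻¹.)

(NH₄Cl is a pure solid — omitted from Qₚ.)
Qₚ = P(NH₃)·P(HCl) = (6.40)·(10.4) = 66.6
ΔG = RT ln(Qₚ/Kₚ) = (8.314 J mol⁻¹ K⁻¹)(650 K) × ln(66.6/5.40)
   = (5.404 kJ/mol)(2.512) = 13.6 kJ/mol
ΔG > 0, so the forward reaction is non-spontaneous (proceeds in reverse).

ΔG = 13.6 kJ/mol; the forward reaction is non-spontaneous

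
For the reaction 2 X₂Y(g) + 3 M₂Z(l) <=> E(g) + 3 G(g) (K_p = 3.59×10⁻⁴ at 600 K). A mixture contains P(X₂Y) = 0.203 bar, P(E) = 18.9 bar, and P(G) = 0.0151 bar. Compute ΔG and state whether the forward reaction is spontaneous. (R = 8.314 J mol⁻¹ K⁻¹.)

(M₂Z is a pure liquid — omitted from Q_p.)
Q_p = P(E)·P(G)³ / P(X₂Y)² = (18.9)·(0.0151)³ / (0.203)² = 0.00158
ΔG = RT ln(Q_p/K_p) = (8.314 J mol⁻¹ K⁻¹)(600 K) × ln(0.00158/3.59×10⁻⁴)
   = (4.988 kJ/mol)(1.482) = 7.39 kJ/mol
ΔG > 0, so the forward reaction is non-spontaneous (proceeds in reverse).

ΔG = 7.39 kJ/mol; the forward reaction is non-spontaneous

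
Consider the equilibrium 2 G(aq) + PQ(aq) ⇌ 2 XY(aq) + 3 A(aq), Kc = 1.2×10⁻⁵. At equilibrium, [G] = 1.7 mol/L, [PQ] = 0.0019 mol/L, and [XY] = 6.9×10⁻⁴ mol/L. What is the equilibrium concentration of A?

At equilibrium, Kc = [XY]²·[A]³ / ([G]²·[PQ]) = 1.2×10⁻⁵.
(6.9×10⁻⁴)²·([A])³ / ((1.7)²·(0.0019)) = 1.2×10⁻⁵
[A]³ = 0.138 ⇒ [A] = 0.52 mol/L

[A] = 0.52 mol/L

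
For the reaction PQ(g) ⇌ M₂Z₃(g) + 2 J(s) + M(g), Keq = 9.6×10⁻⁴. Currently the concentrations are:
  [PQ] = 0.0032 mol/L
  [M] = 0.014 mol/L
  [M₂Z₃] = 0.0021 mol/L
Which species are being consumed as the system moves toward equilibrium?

(J is a pure solid — omitted from Q.)
Q = [M₂Z₃]·[M] / [PQ] = (0.0021)·(0.014) / (0.0032) = 0.0092
Q = 0.0092 > Keq = 9.6×10⁻⁴: net reverse reaction.

M₂Z₃, J, M (products)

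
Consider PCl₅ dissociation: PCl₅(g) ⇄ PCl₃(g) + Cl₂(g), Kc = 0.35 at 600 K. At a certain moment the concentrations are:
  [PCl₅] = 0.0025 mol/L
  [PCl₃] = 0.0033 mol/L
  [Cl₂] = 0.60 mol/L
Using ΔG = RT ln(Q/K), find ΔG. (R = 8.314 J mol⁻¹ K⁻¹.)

ΔG = 4.07 kJ/mol

Qc = [PCl₃]·[Cl₂] / [PCl₅] = (0.0033)·(0.60) / (0.0025) = 0.792
ΔG = RT ln(Qc/Kc) = (8.314 J mol⁻¹ K⁻¹)(600 K) × ln(0.792/0.35)
   = (4.988 kJ/mol)(0.8166) = 4.07 kJ/mol
ΔG > 0, so the forward reaction is non-spontaneous (proceeds in reverse).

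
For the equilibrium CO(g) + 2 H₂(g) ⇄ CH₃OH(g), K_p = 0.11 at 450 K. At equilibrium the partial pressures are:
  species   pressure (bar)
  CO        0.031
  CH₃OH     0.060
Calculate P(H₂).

At equilibrium, K_p = P(CH₃OH) / (P(CO)·P(H₂)²) = 0.11.
(0.060) / ((0.031)·(P(H₂))²) = 0.11
P(H₂)² = 17.6 ⇒ P(H₂) = 4.2 bar

P(H₂) = 4.2 bar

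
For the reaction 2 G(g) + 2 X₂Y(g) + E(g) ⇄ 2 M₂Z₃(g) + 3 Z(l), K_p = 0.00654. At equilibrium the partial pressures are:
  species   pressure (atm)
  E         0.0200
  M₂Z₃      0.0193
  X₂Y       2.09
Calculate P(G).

P(G) = 0.807 atm

(Z is a pure liquid — omitted from K_p.)
At equilibrium, K_p = P(M₂Z₃)² / (P(G)²·P(X₂Y)²·P(E)) = 0.00654.
(0.0193)² / ((P(G))²·(2.09)²·(0.0200)) = 0.00654
P(G)² = 0.652 ⇒ P(G) = 0.807 atm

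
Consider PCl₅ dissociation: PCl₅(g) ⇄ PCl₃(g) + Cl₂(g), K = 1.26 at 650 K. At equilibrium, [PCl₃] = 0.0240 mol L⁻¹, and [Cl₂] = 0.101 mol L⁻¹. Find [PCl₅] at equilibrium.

At equilibrium, K = [PCl₃]·[Cl₂] / [PCl₅] = 1.26.
(0.0240)·(0.101) / ([PCl₅]) = 1.26
[PCl₅] = 0.00192 mol L⁻¹

[PCl₅] = 0.00192 mol L⁻¹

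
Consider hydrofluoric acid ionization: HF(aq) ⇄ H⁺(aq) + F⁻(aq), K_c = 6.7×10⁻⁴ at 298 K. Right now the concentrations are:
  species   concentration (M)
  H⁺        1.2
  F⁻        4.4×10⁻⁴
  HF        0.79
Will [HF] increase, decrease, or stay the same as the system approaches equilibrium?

Q_c = [H⁺]·[F⁻] / [HF] = (1.2)·(4.4×10⁻⁴) / (0.79) = 6.7×10⁻⁴
Q_c = 6.7×10⁻⁴ = K_c; the system is at equilibrium.

stay the same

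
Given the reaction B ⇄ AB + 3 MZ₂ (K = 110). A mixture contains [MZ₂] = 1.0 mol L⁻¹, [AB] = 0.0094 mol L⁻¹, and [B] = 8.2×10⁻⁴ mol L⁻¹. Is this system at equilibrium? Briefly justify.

Q = [AB]·[MZ₂]³ / [B] = (0.0094)·(1.0)³ / (8.2×10⁻⁴) = 11
Q = 11 < K = 110: net forward reaction.

no; Q < K, reaction proceeds forward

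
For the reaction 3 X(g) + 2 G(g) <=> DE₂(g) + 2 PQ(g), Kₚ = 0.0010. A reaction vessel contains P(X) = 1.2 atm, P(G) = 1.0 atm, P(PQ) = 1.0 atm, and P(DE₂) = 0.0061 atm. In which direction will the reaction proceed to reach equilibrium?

toward reactants

Qₚ = P(DE₂)·P(PQ)² / (P(X)³·P(G)²) = (0.0061)·(1.0)² / ((1.2)³·(1.0)²) = 0.0035
Qₚ = 0.0035 > Kₚ = 0.0010, so the reverse reaction proceeds.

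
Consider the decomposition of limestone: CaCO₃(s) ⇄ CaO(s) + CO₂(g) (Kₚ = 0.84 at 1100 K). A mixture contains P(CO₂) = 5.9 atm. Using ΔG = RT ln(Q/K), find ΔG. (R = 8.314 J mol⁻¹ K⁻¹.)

ΔG = 17.8 kJ/mol

(CaCO₃, CaO are pure solids — omitted from Qₚ.)
Qₚ = P(CO₂) = 5.90
ΔG = RT ln(Qₚ/Kₚ) = (8.314 J mol⁻¹ K⁻¹)(1100 K) × ln(5.90/0.84)
   = (9.145 kJ/mol)(1.949) = 17.8 kJ/mol
ΔG > 0, so the forward reaction is non-spontaneous (proceeds in reverse).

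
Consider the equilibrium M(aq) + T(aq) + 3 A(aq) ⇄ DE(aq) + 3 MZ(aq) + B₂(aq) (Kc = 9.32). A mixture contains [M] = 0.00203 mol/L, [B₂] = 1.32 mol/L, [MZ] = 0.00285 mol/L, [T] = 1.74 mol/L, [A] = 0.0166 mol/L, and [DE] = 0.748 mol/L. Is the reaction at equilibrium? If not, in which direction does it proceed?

Qc = [DE]·[MZ]³·[B₂] / ([M]·[T]·[A]³) = (0.748)·(0.00285)³·(1.32) / ((0.00203)·(1.74)·(0.0166)³) = 1.41
Qc = 1.41 < Kc = 9.32, so the forward reaction proceeds.

to the right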